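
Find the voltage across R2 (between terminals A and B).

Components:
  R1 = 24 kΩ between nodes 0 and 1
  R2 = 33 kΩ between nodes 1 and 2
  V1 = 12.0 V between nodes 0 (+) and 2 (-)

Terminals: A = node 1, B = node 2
R1 and R2 are in series across V1 (node 0 → node 1 → node 2), and the output A–B is taken across R2, so this is a voltage divider.
Series current: I = V1/(R1 + R2) = 12/(24000 + 33000) = 12/57000 = 0.0002105 A
V_R2 = I × R2 = V1 × R2/(R1 + R2) = 12 × 33000/57000 = 6.947 V

Final answer: 6.947 V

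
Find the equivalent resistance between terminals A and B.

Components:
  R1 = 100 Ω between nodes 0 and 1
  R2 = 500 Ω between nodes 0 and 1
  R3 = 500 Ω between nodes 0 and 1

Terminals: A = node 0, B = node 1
Reduce the network between node 0 (A) and node 1 (B) by series/parallel combination:
  Rp1 = R1 ‖ R2 ‖ R3 (parallel, all between nodes 0 and 1) = 1/(1/100 + 1/500 + 1/500) = 71.43 Ω
R_eq = 71.43 Ω

Final answer: 71.43 Ω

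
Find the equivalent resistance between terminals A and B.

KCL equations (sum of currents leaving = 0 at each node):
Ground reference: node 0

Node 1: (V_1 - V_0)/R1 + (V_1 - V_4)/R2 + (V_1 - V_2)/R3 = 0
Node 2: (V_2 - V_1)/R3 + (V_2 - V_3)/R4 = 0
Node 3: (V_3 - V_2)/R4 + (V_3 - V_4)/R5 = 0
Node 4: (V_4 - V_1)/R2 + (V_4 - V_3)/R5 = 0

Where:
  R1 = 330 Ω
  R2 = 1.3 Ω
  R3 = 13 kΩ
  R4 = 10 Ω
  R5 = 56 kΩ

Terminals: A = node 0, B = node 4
Reduce the network between node 0 (A) and node 4 (B) by series/parallel combination:
  Rs1 = R3 + R4 (series, joined only at node 2) = 13000 + 10 = 13010 Ω
  Rs2 = R5 + Rs1 (series, joined only at node 3) = 56000 + 13010 = 69010 Ω
  Rp1 = R2 ‖ Rs2 (parallel, both between nodes 1 and 4) = 1/(1/1.3 + 1/69010) = 1.3 Ω
  Rs3 = R1 + Rp1 (series, joined only at node 1) = 330 + 1.3 = 331.3 Ω
R_eq = 331.3 Ω

Final answer: 331.3 Ω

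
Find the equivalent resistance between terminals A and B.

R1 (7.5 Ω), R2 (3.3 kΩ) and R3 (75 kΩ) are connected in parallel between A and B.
Reduce the network between node 0 (A) and node 1 (B) by series/parallel combination:
  Rp1 = R1 ‖ R2 ‖ R3 (parallel, all between nodes 0 and 1) = 1/(1/7.5 + 1/3300 + 1/75000) = 7.482 Ω
R_eq = 7.482 Ω

Final answer: 7.482 Ω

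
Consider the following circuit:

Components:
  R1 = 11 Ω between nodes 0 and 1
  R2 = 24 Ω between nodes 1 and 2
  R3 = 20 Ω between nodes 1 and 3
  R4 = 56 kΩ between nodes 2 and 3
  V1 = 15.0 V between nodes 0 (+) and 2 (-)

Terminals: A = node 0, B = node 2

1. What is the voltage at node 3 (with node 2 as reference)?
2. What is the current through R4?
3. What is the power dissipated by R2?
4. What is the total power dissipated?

Nodal analysis, taking node 2 as the 0 V reference.
Source V1 fixes V_0 = 15 V.
KCL at each unknown node (sum of currents leaving = 0; resistances in Ω):
  Node 1: (V_1 - 15)/11 + (V_1 - 0)/24 + (V_1 - V_3)/20 = 0
  Node 3: (V_3 - V_1)/20 + (V_3 - 0)/56000 = 0
Collecting terms (coefficients in siemens):
  0.1826·V_1 - 0.05·V_3 = 1.364
  0.05002·V_3 - 0.05·V_1 = 0
Determinant D = (0.1826)(0.05002) - (-0.05)(-0.05) = 0.006632
V_1 = [(1.364)(0.05002) - (-0.05)(0)]/D = 10.28 V
V_3 = [(0.1826)(0) - (1.364)(-0.05)]/D = 10.28 V
Part 1:
  Read off the nodal solution: V_3 = 10.28 V
Part 2:
  I_R4 = (V_2 - V_3)/R4 = (0 - 10.28)/56000 = -0.0001836 A
  Magnitude: I_R4 = 0.0001836 A
Part 3:
  I_R2 = (V_1 - V_2)/R2 = (10.28 - 0)/24 = 0.4285 A
  P_R2 = I_R2² × R2 = (0.4285)² × 24 = 4.407 W
Part 4:
  Power in each resistor, P = (ΔV)²/R:
    P_R1 = (15 - 10.28)²/11 = 2.022 W
    P_R2 = (10.28 - 0)²/24 = 4.407 W
    P_R3 = (10.28 - 10.28)²/20 = 0.0000006741 W
    P_R4 = (0 - 10.28)²/56000 = 0.001887 W
  P_total = P_R1 + P_R2 + P_R3 + P_R4 = 6.43 W

Final answers:
1. V_3 = 10.28 V
2. I_R4 = 0.0001836 A
3. P_R2 = 4.407 W
4. P_total = 6.43 W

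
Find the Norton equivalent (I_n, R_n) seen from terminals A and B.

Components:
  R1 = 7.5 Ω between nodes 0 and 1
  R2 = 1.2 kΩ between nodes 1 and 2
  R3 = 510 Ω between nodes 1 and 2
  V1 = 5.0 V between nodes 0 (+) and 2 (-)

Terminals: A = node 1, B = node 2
Find the Thévenin equivalent first; then I_n = V_th/R_th and R_n = R_th.
Step 1 — V_th is the open-circuit voltage V_A - V_B (nothing connected across the terminals).
Nodal analysis, taking node 2 as the 0 V reference.
Source V1 fixes V_0 = 5 V.
KCL at each unknown node (sum of currents leaving = 0; resistances in Ω):
  Node 1: (V_1 - 5)/7.5 + (V_1 - 0)/1200 + (V_1 - 0)/510 = 0
Collecting terms: 0.1361 × V_1 = 0.6667  =>  V_1 = 4.897 V
V_th = V_1 - V_2 = 4.897 - 0 = 4.897 V
Step 2 — R_th: zero the source — replace V1 by a short circuit (node 2 merges into node 0) — and find the resistance seen between A (node 1) and B (node 0).
Reduce the network between node 1 (A) and node 0 (B) by series/parallel combination:
  Rp1 = R1 ‖ R2 ‖ R3 (parallel, all between nodes 0 and 1) = 1/(1/7.5 + 1/1200 + 1/510) = 7.346 Ω
R_th = 7.346 Ω
I_n = V_th/R_th = 4.897/7.346 = 0.6667 A, and R_n = R_th = 7.346 Ω

Final answer: I_n = 0.6667 A, R_n = 7.346 Ω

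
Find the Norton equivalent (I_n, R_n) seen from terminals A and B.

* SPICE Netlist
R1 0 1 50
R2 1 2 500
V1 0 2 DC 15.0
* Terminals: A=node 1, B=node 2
Find the Thévenin equivalent first; then I_n = V_th/R_th and R_n = R_th.
Step 1 — V_th is the open-circuit voltage V_A - V_B (nothing connected across the terminals).
Nodal analysis, taking node 2 as the 0 V reference.
Source V1 fixes V_0 = 15 V.
KCL at each unknown node (sum of currents leaving = 0; resistances in Ω):
  Node 1: (V_1 - 15)/50 + (V_1 - 0)/500 = 0
Collecting terms: 0.022 × V_1 = 0.3  =>  V_1 = 13.64 V
V_th = V_1 - V_2 = 13.64 - 0 = 13.64 V
Step 2 — R_th: zero the source — replace V1 by a short circuit (node 2 merges into node 0) — and find the resistance seen between A (node 1) and B (node 0).
Reduce the network between node 1 (A) and node 0 (B) by series/parallel combination:
  Rp1 = R1 ‖ R2 (parallel, both between nodes 0 and 1) = 1/(1/50 + 1/500) = 45.45 Ω
R_th = 45.45 Ω
I_n = V_th/R_th = 13.64/45.45 = 0.3 A, and R_n = R_th = 45.45 Ω

Final answer: I_n = 0.3 A, R_n = 45.45 Ω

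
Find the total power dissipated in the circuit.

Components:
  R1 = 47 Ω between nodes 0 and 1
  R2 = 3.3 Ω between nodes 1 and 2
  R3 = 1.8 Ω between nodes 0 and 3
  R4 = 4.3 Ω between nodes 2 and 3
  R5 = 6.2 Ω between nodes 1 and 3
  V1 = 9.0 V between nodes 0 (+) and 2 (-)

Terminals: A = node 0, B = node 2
Nodal analysis, taking node 2 as the 0 V reference.
Source V1 fixes V_0 = 9 V.
KCL at each unknown node (sum of currents leaving = 0; resistances in Ω):
  Node 1: (V_1 - 9)/47 + (V_1 - 0)/3.3 + (V_1 - V_3)/6.2 = 0
  Node 3: (V_3 - 9)/1.8 + (V_3 - 0)/4.3 + (V_3 - V_1)/6.2 = 0
Collecting terms (coefficients in siemens):
  0.4856·V_1 - 0.1613·V_3 = 0.1915
  0.9494·V_3 - 0.1613·V_1 = 5
Determinant D = (0.4856)(0.9494) - (-0.1613)(-0.1613) = 0.435
V_1 = [(0.1915)(0.9494) - (-0.1613)(5)]/D = 2.272 V
V_3 = [(0.4856)(5) - (0.1915)(-0.1613)]/D = 5.652 V
Power in each resistor, P = (ΔV)²/R:
  P_R1 = (9 - 2.272)²/47 = 0.9632 W
  P_R2 = (2.272 - 0)²/3.3 = 1.564 W
  P_R3 = (9 - 5.652)²/1.8 = 6.226 W
  P_R4 = (0 - 5.652)²/4.3 = 7.43 W
  P_R5 = (2.272 - 5.652)²/6.2 = 1.843 W
P_total = P_R1 + P_R2 + P_R3 + P_R4 + P_R5 = 18.03 W

Final answer: 18.03 W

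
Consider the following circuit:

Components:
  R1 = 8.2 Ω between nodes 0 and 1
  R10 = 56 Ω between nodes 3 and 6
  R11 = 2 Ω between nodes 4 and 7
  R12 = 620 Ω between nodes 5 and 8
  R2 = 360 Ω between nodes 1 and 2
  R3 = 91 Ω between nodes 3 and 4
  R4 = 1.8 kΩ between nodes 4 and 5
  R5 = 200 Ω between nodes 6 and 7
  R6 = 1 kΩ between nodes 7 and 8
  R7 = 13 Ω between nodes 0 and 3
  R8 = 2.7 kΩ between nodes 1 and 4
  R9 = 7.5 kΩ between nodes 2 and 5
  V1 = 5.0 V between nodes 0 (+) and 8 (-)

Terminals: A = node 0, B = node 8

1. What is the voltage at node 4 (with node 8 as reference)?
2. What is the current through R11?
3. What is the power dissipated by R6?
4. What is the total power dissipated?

Nodal analysis, taking node 8 as the 0 V reference.
Source V1 fixes V_0 = 5 V.
KCL at each unknown node (sum of currents leaving = 0; resistances in Ω):
  Node 1: (V_1 - 5)/8.2 + (V_1 - V_2)/360 + (V_1 - V_4)/2700 = 0
  Node 2: (V_2 - V_1)/360 + (V_2 - V_5)/7500 = 0
  Node 3: (V_3 - V_4)/91 + (V_3 - 5)/13 + (V_3 - V_6)/56 = 0
  Node 4: (V_4 - V_3)/91 + (V_4 - V_5)/1800 + (V_4 - V_1)/2700 + (V_4 - V_7)/2 = 0
  Node 5: (V_5 - V_4)/1800 + (V_5 - V_2)/7500 + (V_5 - 0)/620 = 0
  Node 6: (V_6 - V_7)/200 + (V_6 - V_3)/56 = 0
  Node 7: (V_7 - V_6)/200 + (V_7 - 0)/1000 + (V_7 - V_4)/2 = 0
Collecting terms (coefficients in siemens):
  0.1251·V_1 - 0.002778·V_2 - 0.0003704·V_4 = 0.6098
  0.002911·V_2 - 0.002778·V_1 - 0.0001333·V_5 = 0
  0.1058·V_3 - 0.01099·V_4 - 0.01786·V_6 = 0.3846
  0.5119·V_4 - 0.0003704·V_1 - 0.01099·V_3 - 0.0005556·V_5 - 0.5·V_7 = 0
  0.002302·V_5 - 0.0001333·V_2 - 0.0005556·V_4 = 0
  0.02286·V_6 - 0.01786·V_3 - 0.005·V_7 = 0
  0.506·V_7 - 0.5·V_4 - 0.005·V_6 = 0
Solving these 7 simultaneous equations (Gaussian elimination) gives:
  V_1 = 4.995 V, V_2 = 4.829 V, V_3 = 4.921 V, V_4 = 4.514 V
  V_5 = 1.369 V, V_6 = 4.831 V, V_7 = 4.509 V
Part 1:
  Read off the nodal solution: V_4 = 4.514 V
Part 2:
  I_R11 = (V_4 - V_7)/R11 = (4.514 - 4.509)/2 = 0.002898 A
  Magnitude: I_R11 = 0.002898 A
Part 3:
  I_R6 = (V_7 - V_8)/R6 = (4.509 - 0)/1000 = 0.004509 A
  P_R6 = I_R6² × R6 = (0.004509)² × 1000 = 0.02033 W
Part 4:
  Power in each resistor, P = (ΔV)²/R:
    P_R1 = (5 - 4.995)²/8.2 = 0.00000335 W
    P_R2 = (4.995 - 4.829)²/360 = 0.00007659 W
    P_R3 = (4.921 - 4.514)²/91 = 0.001816 W
    P_R4 = (4.514 - 1.369)²/1800 = 0.005496 W
    P_R5 = (4.831 - 4.509)²/200 = 0.0005188 W
    P_R6 = (4.509 - 0)²/1000 = 0.02033 W
    P_R7 = (5 - 4.921)²/13 = 0.0004803 W
    P_R8 = (4.995 - 4.514)²/2700 = 0.00008544 W
    P_R9 = (4.829 - 1.369)²/7500 = 0.001596 W
    P_R10 = (4.921 - 4.831)²/56 = 0.0001453 W
    P_R11 = (4.514 - 4.509)²/2 = 0.0000168 W
    P_R12 = (1.369 - 0)²/620 = 0.003024 W
  P_total = P_R1 + P_R2 + P_R3 + P_R4 + P_R5 + P_R6 + P_R7 + P_R8 + P_R9 + P_R10 + P_R11 + P_R12 = 0.03359 W

Final answers:
1. V_4 = 4.514 V
2. I_R11 = 0.002898 A
3. P_R6 = 0.02033 W
4. P_total = 0.03359 W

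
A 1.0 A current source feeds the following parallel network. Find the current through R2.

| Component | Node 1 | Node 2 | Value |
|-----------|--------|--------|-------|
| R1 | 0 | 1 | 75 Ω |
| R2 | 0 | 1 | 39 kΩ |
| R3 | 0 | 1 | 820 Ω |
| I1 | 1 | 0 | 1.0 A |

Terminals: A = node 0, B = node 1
All resistors sit directly between nodes 0 and 1, so they are in parallel and share one voltage V; the full source current 1 A splits among them.
1/R_par = 1/75 + 1/39000 + 1/820 = 0.01458 S  =>  R_par = 68.59 Ω
V = I × R_par = 1 × 68.59 = 68.59 V
I_R2 = V/R2 = 68.59/39000 = 0.001759 A

Final answer: 0.001759 A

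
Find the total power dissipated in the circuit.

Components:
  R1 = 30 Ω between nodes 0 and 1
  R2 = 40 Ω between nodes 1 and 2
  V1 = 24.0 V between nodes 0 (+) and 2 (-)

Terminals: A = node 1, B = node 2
Nodal analysis, taking node 2 as the 0 V reference.
Source V1 fixes V_0 = 24 V.
KCL at each unknown node (sum of currents leaving = 0; resistances in Ω):
  Node 1: (V_1 - 24)/30 + (V_1 - 0)/40 = 0
Collecting terms: 0.05833 × V_1 = 0.8  =>  V_1 = 13.71 V
Power in each resistor, P = (ΔV)²/R:
  P_R1 = (24 - 13.71)²/30 = 3.527 W
  P_R2 = (13.71 - 0)²/40 = 4.702 W
P_total = P_R1 + P_R2 = 8.229 W

Final answer: 8.229 W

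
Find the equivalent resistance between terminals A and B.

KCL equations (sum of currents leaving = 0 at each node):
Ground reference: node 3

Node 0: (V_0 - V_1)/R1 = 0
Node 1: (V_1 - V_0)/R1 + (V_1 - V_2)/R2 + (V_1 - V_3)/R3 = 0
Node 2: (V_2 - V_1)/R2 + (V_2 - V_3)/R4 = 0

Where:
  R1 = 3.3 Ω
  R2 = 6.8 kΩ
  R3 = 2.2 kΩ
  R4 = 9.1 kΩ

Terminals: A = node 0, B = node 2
Reduce the network between node 0 (A) and node 2 (B) by series/parallel combination:
  Rs1 = R3 + R4 (series, joined only at node 3) = 2200 + 9100 = 11300 Ω
  Rp1 = R2 ‖ Rs1 (parallel, both between nodes 1 and 2) = 1/(1/6800 + 1/11300) = 4245 Ω
  Rs2 = R1 + Rp1 (series, joined only at node 1) = 3.3 + 4245 = 4249 Ω
R_eq = 4.249 kΩ

Final answer: 4.249 kΩ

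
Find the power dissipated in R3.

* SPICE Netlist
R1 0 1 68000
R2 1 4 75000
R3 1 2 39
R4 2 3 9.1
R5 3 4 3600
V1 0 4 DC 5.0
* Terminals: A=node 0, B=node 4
Nodal analysis, taking node 4 as the 0 V reference.
Source V1 fixes V_0 = 5 V.
KCL at each unknown node (sum of currents leaving = 0; resistances in Ω):
  Node 1: (V_1 - 5)/68000 + (V_1 - 0)/75000 + (V_1 - V_2)/39 = 0
  Node 2: (V_2 - V_1)/39 + (V_2 - V_3)/9.1 = 0
  Node 3: (V_3 - V_2)/9.1 + (V_3 - 0)/3600 = 0
Collecting terms (coefficients in siemens):
  0.02567·V_1 - 0.02564·V_2 = 0.00007353
  0.1355·V_2 - 0.02564·V_1 - 0.1099·V_3 = 0
  0.1102·V_3 - 0.1099·V_2 = 0
Solving these 3 simultaneous equations (Gaussian elimination) gives:
  V_1 = 0.2434 V, V_2 = 0.2407 V, V_3 = 0.2401 V
I_R3 = (V_1 - V_2)/R3 = (0.2434 - 0.2407)/39 = 0.00006671 A
P_R3 = I_R3² × R3 = (0.00006671)² × 39 = 0.0000001735 W

Final answer: 1.735e-07 W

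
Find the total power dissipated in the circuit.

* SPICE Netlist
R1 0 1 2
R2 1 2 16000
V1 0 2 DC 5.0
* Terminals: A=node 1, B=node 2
Nodal analysis, taking node 2 as the 0 V reference.
Source V1 fixes V_0 = 5 V.
KCL at each unknown node (sum of currents leaving = 0; resistances in Ω):
  Node 1: (V_1 - 5)/2 + (V_1 - 0)/16000 = 0
Collecting terms: 0.5001 × V_1 = 2.5  =>  V_1 = 4.999 V
Power in each resistor, P = (ΔV)²/R:
  P_R1 = (5 - 4.999)²/2 = 0.0000001953 W
  P_R2 = (4.999 - 0)²/16000 = 0.001562 W
P_total = P_R1 + P_R2 = 0.001562 W

Final answer: 0.001562 W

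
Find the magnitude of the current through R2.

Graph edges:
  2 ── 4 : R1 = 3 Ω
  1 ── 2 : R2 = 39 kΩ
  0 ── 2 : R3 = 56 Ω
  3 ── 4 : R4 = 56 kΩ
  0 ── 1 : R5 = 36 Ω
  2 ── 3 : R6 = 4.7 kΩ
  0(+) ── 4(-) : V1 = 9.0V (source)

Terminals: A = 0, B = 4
Nodal analysis, taking node 4 as the 0 V reference.
Source V1 fixes V_0 = 9 V.
KCL at each unknown node (sum of currents leaving = 0; resistances in Ω):
  Node 1: (V_1 - V_2)/39000 + (V_1 - 9)/36 = 0
  Node 2: (V_2 - 0)/3 + (V_2 - V_1)/39000 + (V_2 - 9)/56 + (V_2 - V_3)/4700 = 0
  Node 3: (V_3 - 0)/56000 + (V_3 - V_2)/4700 = 0
Collecting terms (coefficients in siemens):
  0.0278·V_1 - 0.00002564·V_2 = 0.25
  0.3514·V_2 - 0.00002564·V_1 - 0.0002128·V_3 = 0.1607
  0.0002306·V_3 - 0.0002128·V_2 = 0
Solving these 3 simultaneous equations (Gaussian elimination) gives:
  V_1 = 8.992 V, V_2 = 0.4582 V, V_3 = 0.4227 V
I_R2 = (V_1 - V_2)/R2 = (8.992 - 0.4582)/39000 = 0.0002188 A
|I_R2| = 0.0002188 A

Final answer: |I_R2| = 0.0002188 A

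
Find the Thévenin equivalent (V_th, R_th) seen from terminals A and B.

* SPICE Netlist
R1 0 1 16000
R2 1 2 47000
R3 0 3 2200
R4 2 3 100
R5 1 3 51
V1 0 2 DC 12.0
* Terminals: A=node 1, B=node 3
Step 1 — V_th is the open-circuit voltage V_A - V_B (nothing connected across the terminals).
Nodal analysis, taking node 2 as the 0 V reference.
Source V1 fixes V_0 = 12 V.
KCL at each unknown node (sum of currents leaving = 0; resistances in Ω):
  Node 1: (V_1 - 12)/16000 + (V_1 - 0)/47000 + (V_1 - V_3)/51 = 0
  Node 3: (V_3 - 12)/2200 + (V_3 - 0)/100 + (V_3 - V_1)/51 = 0
Collecting terms (coefficients in siemens):
  0.01969·V_1 - 0.01961·V_3 = 0.00075
  0.03006·V_3 - 0.01961·V_1 = 0.005455
Determinant D = (0.01969)(0.03006) - (-0.01961)(-0.01961) = 0.0002075
V_1 = [(0.00075)(0.03006) - (-0.01961)(0.005455)]/D = 0.6241 V
V_3 = [(0.01969)(0.005455) - (0.00075)(-0.01961)]/D = 0.5885 V
V_th = V_1 - V_3 = 0.6241 - 0.5885 = 0.03558 V
Step 2 — R_th: zero the source — replace V1 by a short circuit (node 2 merges into node 0) — and find the resistance seen between A (node 1) and B (node 3).
Reduce the network between node 1 (A) and node 3 (B) by series/parallel combination:
  Rp1 = R1 ‖ R2 (parallel, both between nodes 0 and 1) = 1/(1/16000 + 1/47000) = 11940 Ω
  Rp2 = R3 ‖ R4 (parallel, both between nodes 0 and 3) = 1/(1/2200 + 1/100) = 95.65 Ω
  Rs1 = Rp1 + Rp2 (series, joined only at node 0) = 11940 + 95.65 = 12030 Ω
  Rp3 = R5 ‖ Rs1 (parallel, both between nodes 1 and 3) = 1/(1/51 + 1/12030) = 50.78 Ω
R_th = 50.78 Ω

Final answer: V_th = 0.03558 V, R_th = 50.78 Ω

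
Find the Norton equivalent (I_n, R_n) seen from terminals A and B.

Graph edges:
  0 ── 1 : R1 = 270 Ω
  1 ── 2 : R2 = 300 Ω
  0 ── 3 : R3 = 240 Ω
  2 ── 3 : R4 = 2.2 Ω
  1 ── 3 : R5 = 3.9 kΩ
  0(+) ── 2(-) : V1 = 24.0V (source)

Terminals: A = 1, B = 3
Find the Thévenin equivalent first; then I_n = V_th/R_th and R_n = R_th.
Step 1 — V_th is the open-circuit voltage V_A - V_B (nothing connected across the terminals).
Nodal analysis, taking node 2 as the 0 V reference.
Source V1 fixes V_0 = 24 V.
KCL at each unknown node (sum of currents leaving = 0; resistances in Ω):
  Node 1: (V_1 - 24)/270 + (V_1 - 0)/300 + (V_1 - V_3)/3900 = 0
  Node 3: (V_3 - 24)/240 + (V_3 - 0)/2.2 + (V_3 - V_1)/3900 = 0
Collecting terms (coefficients in siemens):
  0.007293·V_1 - 0.0002564·V_3 = 0.08889
  0.459·V_3 - 0.0002564·V_1 = 0.1
Determinant D = (0.007293)(0.459) - (-0.0002564)(-0.0002564) = 0.003347
V_1 = [(0.08889)(0.459) - (-0.0002564)(0.1)]/D = 12.2 V
V_3 = [(0.007293)(0.1) - (0.08889)(-0.0002564)]/D = 0.2247 V
V_th = V_1 - V_3 = 12.2 - 0.2247 = 11.97 V
Step 2 — R_th: zero the source — replace V1 by a short circuit (node 2 merges into node 0) — and find the resistance seen between A (node 1) and B (node 3).
Reduce the network between node 1 (A) and node 3 (B) by series/parallel combination:
  Rp1 = R1 ‖ R2 (parallel, both between nodes 0 and 1) = 1/(1/270 + 1/300) = 142.1 Ω
  Rp2 = R3 ‖ R4 (parallel, both between nodes 0 and 3) = 1/(1/240 + 1/2.2) = 2.18 Ω
  Rs1 = Rp1 + Rp2 (series, joined only at node 0) = 142.1 + 2.18 = 144.3 Ω
  Rp3 = R5 ‖ Rs1 (parallel, both between nodes 1 and 3) = 1/(1/3900 + 1/144.3) = 139.1 Ω
R_th = 139.1 Ω
I_n = V_th/R_th = 11.97/139.1 = 0.08603 A, and R_n = R_th = 139.1 Ω

Final answer: I_n = 0.08603 A, R_n = 139.1 Ω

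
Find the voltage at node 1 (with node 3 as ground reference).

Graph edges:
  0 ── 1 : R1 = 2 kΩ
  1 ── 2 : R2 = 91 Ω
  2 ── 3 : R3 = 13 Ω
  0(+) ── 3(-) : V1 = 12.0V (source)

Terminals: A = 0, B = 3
Nodal analysis, taking node 3 as the 0 V reference.
Source V1 fixes V_0 = 12 V.
KCL at each unknown node (sum of currents leaving = 0; resistances in Ω):
  Node 1: (V_1 - 12)/2000 + (V_1 - V_2)/91 = 0
  Node 2: (V_2 - V_1)/91 + (V_2 - 0)/13 = 0
Collecting terms (coefficients in siemens):
  0.01149·V_1 - 0.01099·V_2 = 0.006
  0.08791·V_2 - 0.01099·V_1 = 0
Determinant D = (0.01149)(0.08791) - (-0.01099)(-0.01099) = 0.0008893
V_1 = [(0.006)(0.08791) - (-0.01099)(0)]/D = 0.5932 V
V_2 = [(0.01149)(0) - (0.006)(-0.01099)]/D = 0.07414 V
The requested potential is V_1 = 0.5932 V.

Final answer: V_1 = 0.5932 V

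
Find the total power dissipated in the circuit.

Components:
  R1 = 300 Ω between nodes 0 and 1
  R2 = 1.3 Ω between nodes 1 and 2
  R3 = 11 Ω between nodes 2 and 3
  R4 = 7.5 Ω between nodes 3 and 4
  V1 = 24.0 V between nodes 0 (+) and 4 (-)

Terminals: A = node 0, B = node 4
Nodal analysis, taking node 4 as the 0 V reference.
Source V1 fixes V_0 = 24 V.
KCL at each unknown node (sum of currents leaving = 0; resistances in Ω):
  Node 1: (V_1 - 24)/300 + (V_1 - V_2)/1.3 = 0
  Node 2: (V_2 - V_1)/1.3 + (V_2 - V_3)/11 = 0
  Node 3: (V_3 - V_2)/11 + (V_3 - 0)/7.5 = 0
Collecting terms (coefficients in siemens):
  0.7726·V_1 - 0.7692·V_2 = 0.08
  0.8601·V_2 - 0.7692·V_1 - 0.09091·V_3 = 0
  0.2242·V_3 - 0.09091·V_2 = 0
Solving these 3 simultaneous equations (Gaussian elimination) gives:
  V_1 = 1.486 V, V_2 = 1.388 V, V_3 = 0.5629 V
Power in each resistor, P = (ΔV)²/R:
  P_R1 = (24 - 1.486)²/300 = 1.69 W
  P_R2 = (1.486 - 1.388)²/1.3 = 0.007322 W
  P_R3 = (1.388 - 0.5629)²/11 = 0.06195 W
  P_R4 = (0.5629 - 0)²/7.5 = 0.04224 W
P_total = P_R1 + P_R2 + P_R3 + P_R4 = 1.801 W

Final answer: 1.801 W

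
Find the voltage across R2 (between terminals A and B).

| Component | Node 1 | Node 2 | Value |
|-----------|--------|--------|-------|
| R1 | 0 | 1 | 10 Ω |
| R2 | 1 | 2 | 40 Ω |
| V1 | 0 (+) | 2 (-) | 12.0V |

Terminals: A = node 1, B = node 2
R1 and R2 are in series across V1 (node 0 → node 1 → node 2), and the output A–B is taken across R2, so this is a voltage divider.
Series current: I = V1/(R1 + R2) = 12/(10 + 40) = 12/50 = 0.24 A
V_R2 = I × R2 = V1 × R2/(R1 + R2) = 12 × 40/50 = 9.6 V

Final answer: 9.6 V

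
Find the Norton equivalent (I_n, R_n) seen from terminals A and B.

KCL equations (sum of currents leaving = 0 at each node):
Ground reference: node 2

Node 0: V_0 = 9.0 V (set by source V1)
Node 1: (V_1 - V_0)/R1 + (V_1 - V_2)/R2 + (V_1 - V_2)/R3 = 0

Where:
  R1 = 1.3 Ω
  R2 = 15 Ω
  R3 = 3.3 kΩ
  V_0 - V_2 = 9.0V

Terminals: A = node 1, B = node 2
Find the Thévenin equivalent first; then I_n = V_th/R_th and R_n = R_th.
Step 1 — V_th is the open-circuit voltage V_A - V_B (nothing connected across the terminals).
Nodal analysis, taking node 2 as the 0 V reference.
Source V1 fixes V_0 = 9 V.
KCL at each unknown node (sum of currents leaving = 0; resistances in Ω):
  Node 1: (V_1 - 9)/1.3 + (V_1 - 0)/15 + (V_1 - 0)/3300 = 0
Collecting terms: 0.8362 × V_1 = 6.923  =>  V_1 = 8.279 V
V_th = V_1 - V_2 = 8.279 - 0 = 8.279 V
Step 2 — R_th: zero the source — replace V1 by a short circuit (node 2 merges into node 0) — and find the resistance seen between A (node 1) and B (node 0).
Reduce the network between node 1 (A) and node 0 (B) by series/parallel combination:
  Rp1 = R1 ‖ R2 ‖ R3 (parallel, all between nodes 0 and 1) = 1/(1/1.3 + 1/15 + 1/3300) = 1.196 Ω
R_th = 1.196 Ω
I_n = V_th/R_th = 8.279/1.196 = 6.923 A, and R_n = R_th = 1.196 Ω

Final answer: I_n = 6.923 A, R_n = 1.196 Ω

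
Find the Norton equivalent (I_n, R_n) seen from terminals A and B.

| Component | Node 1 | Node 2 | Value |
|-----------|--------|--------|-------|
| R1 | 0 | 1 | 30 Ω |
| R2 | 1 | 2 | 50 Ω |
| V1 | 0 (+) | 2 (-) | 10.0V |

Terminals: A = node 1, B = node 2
Find the Thévenin equivalent first; then I_n = V_th/R_th and R_n = R_th.
Step 1 — V_th is the open-circuit voltage V_A - V_B (nothing connected across the terminals).
Nodal analysis, taking node 2 as the 0 V reference.
Source V1 fixes V_0 = 10 V.
KCL at each unknown node (sum of currents leaving = 0; resistances in Ω):
  Node 1: (V_1 - 10)/30 + (V_1 - 0)/50 = 0
Collecting terms: 0.05333 × V_1 = 0.3333  =>  V_1 = 6.25 V
V_th = V_1 - V_2 = 6.25 - 0 = 6.25 V
Step 2 — R_th: zero the source — replace V1 by a short circuit (node 2 merges into node 0) — and find the resistance seen between A (node 1) and B (node 0).
Reduce the network between node 1 (A) and node 0 (B) by series/parallel combination:
  Rp1 = R1 ‖ R2 (parallel, both between nodes 0 and 1) = 1/(1/30 + 1/50) = 18.75 Ω
R_th = 18.75 Ω
I_n = V_th/R_th = 6.25/18.75 = 0.3333 A, and R_n = R_th = 18.75 Ω

Final answer: I_n = 0.3333 A, R_n = 18.75 Ω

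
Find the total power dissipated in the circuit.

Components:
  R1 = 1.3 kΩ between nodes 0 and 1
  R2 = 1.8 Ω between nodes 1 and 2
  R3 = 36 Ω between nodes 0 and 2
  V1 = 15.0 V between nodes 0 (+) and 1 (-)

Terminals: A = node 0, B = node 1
Nodal analysis, taking node 1 as the 0 V reference.
Source V1 fixes V_0 = 15 V.
KCL at each unknown node (sum of currents leaving = 0; resistances in Ω):
  Node 2: (V_2 - 0)/1.8 + (V_2 - 15)/36 = 0
Collecting terms: 0.5833 × V_2 = 0.4167  =>  V_2 = 0.7143 V
Power in each resistor, P = (ΔV)²/R:
  P_R1 = (15 - 0)²/1300 = 0.1731 W
  P_R2 = (0 - 0.7143)²/1.8 = 0.2834 W
  P_R3 = (15 - 0.7143)²/36 = 5.669 W
P_total = P_R1 + P_R2 + P_R3 = 6.125 W

Final answer: 6.125 W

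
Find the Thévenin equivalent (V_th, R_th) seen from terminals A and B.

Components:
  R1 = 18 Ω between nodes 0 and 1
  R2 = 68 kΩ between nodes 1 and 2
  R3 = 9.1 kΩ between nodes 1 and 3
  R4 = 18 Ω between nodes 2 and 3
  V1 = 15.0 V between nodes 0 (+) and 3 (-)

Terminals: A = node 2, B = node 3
Step 1 — V_th is the open-circuit voltage V_A - V_B (nothing connected across the terminals).
Nodal analysis, taking node 3 as the 0 V reference.
Source V1 fixes V_0 = 15 V.
KCL at each unknown node (sum of currents leaving = 0; resistances in Ω):
  Node 1: (V_1 - 15)/18 + (V_1 - V_2)/68000 + (V_1 - 0)/9100 = 0
  Node 2: (V_2 - V_1)/68000 + (V_2 - 0)/18 = 0
Collecting terms (coefficients in siemens):
  0.05568·V_1 - 0.00001471·V_2 = 0.8333
  0.05557·V_2 - 0.00001471·V_1 = 0
Determinant D = (0.05568)(0.05557) - (-0.00001471)(-0.00001471) = 0.003094
V_1 = [(0.8333)(0.05557) - (-0.00001471)(0)]/D = 14.97 V
V_2 = [(0.05568)(0) - (0.8333)(-0.00001471)]/D = 0.003961 V
V_th = V_2 - V_3 = 0.003961 - 0 = 0.003961 V
Step 2 — R_th: zero the source — replace V1 by a short circuit (node 3 merges into node 0) — and find the resistance seen between A (node 2) and B (node 0).
Reduce the network between node 2 (A) and node 0 (B) by series/parallel combination:
  Rp1 = R1 ‖ R3 (parallel, both between nodes 0 and 1) = 1/(1/18 + 1/9100) = 17.96 Ω
  Rs1 = R2 + Rp1 (series, joined only at node 1) = 68000 + 17.96 = 68020 Ω
  Rp2 = R4 ‖ Rs1 (parallel, both between nodes 0 and 2) = 1/(1/18 + 1/68020) = 18 Ω
R_th = 18 Ω

Final answer: V_th = 0.003961 V, R_th = 18 Ω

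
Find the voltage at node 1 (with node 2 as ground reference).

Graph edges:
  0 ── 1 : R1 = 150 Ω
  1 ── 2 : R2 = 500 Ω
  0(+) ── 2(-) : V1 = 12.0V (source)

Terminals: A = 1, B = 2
Nodal analysis, taking node 2 as the 0 V reference.
Source V1 fixes V_0 = 12 V.
KCL at each unknown node (sum of currents leaving = 0; resistances in Ω):
  Node 1: (V_1 - 12)/150 + (V_1 - 0)/500 = 0
Collecting terms: 0.008667 × V_1 = 0.08  =>  V_1 = 9.231 V
The requested potential is V_1 = 9.231 V.

Final answer: V_1 = 9.231 V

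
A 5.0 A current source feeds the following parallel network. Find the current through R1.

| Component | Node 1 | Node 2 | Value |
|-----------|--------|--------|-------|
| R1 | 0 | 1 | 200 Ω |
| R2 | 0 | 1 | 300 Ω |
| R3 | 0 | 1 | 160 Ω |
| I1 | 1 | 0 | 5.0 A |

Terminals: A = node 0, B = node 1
All resistors sit directly between nodes 0 and 1, so they are in parallel and share one voltage V; the full source current 5 A splits among them.
1/R_par = 1/200 + 1/300 + 1/160 = 0.01458 S  =>  R_par = 68.57 Ω
V = I × R_par = 5 × 68.57 = 342.9 V
I_R1 = V/R1 = 342.9/200 = 1.714 A

Final answer: 1.714 A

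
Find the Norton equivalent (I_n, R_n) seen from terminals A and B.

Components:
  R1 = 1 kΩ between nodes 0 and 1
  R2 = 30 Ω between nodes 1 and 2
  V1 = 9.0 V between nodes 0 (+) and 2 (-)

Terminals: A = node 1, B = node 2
Find the Thévenin equivalent first; then I_n = V_th/R_th and R_n = R_th.
Step 1 — V_th is the open-circuit voltage V_A - V_B (nothing connected across the terminals).
Nodal analysis, taking node 2 as the 0 V reference.
Source V1 fixes V_0 = 9 V.
KCL at each unknown node (sum of currents leaving = 0; resistances in Ω):
  Node 1: (V_1 - 9)/1000 + (V_1 - 0)/30 = 0
Collecting terms: 0.03433 × V_1 = 0.009  =>  V_1 = 0.2621 V
V_th = V_1 - V_2 = 0.2621 - 0 = 0.2621 V
Step 2 — R_th: zero the source — replace V1 by a short circuit (node 2 merges into node 0) — and find the resistance seen between A (node 1) and B (node 0).
Reduce the network between node 1 (A) and node 0 (B) by series/parallel combination:
  Rp1 = R1 ‖ R2 (parallel, both between nodes 0 and 1) = 1/(1/1000 + 1/30) = 29.13 Ω
R_th = 29.13 Ω
I_n = V_th/R_th = 0.2621/29.13 = 0.009 A, and R_n = R_th = 29.13 Ω

Final answer: I_n = 0.009 A, R_n = 29.13 Ω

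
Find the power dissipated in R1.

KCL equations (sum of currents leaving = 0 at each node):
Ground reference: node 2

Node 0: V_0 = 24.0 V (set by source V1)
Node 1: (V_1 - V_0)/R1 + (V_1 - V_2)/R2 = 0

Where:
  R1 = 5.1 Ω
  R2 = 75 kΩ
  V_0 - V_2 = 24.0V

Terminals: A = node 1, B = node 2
Nodal analysis, taking node 2 as the 0 V reference.
Source V1 fixes V_0 = 24 V.
KCL at each unknown node (sum of currents leaving = 0; resistances in Ω):
  Node 1: (V_1 - 24)/5.1 + (V_1 - 0)/75000 = 0
Collecting terms: 0.1961 × V_1 = 4.706  =>  V_1 = 24 V
I_R1 = (V_0 - V_1)/R1 = (24 - 24)/5.1 = 0.00032 A
P_R1 = I_R1² × R1 = (0.00032)² × 5.1 = 0.0000005222 W

Final answer: 5.222e-07 W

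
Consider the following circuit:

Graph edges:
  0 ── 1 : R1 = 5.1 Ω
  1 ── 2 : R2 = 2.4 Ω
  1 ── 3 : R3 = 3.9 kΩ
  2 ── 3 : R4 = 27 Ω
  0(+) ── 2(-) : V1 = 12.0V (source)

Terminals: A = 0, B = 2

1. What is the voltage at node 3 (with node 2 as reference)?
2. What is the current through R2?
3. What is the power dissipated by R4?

Nodal analysis, taking node 2 as the 0 V reference.
Source V1 fixes V_0 = 12 V.
KCL at each unknown node (sum of currents leaving = 0; resistances in Ω):
  Node 1: (V_1 - 12)/5.1 + (V_1 - 0)/2.4 + (V_1 - V_3)/3900 = 0
  Node 3: (V_3 - V_1)/3900 + (V_3 - 0)/27 = 0
Collecting terms (coefficients in siemens):
  0.613·V_1 - 0.0002564·V_3 = 2.353
  0.03729·V_3 - 0.0002564·V_1 = 0
Determinant D = (0.613)(0.03729) - (-0.0002564)(-0.0002564) = 0.02286
V_1 = [(2.353)(0.03729) - (-0.0002564)(0)]/D = 3.838 V
V_3 = [(0.613)(0) - (2.353)(-0.0002564)]/D = 0.02639 V
Part 1:
  Read off the nodal solution: V_3 = 0.02639 V
Part 2:
  I_R2 = (V_1 - V_2)/R2 = (3.838 - 0)/2.4 = 1.599 A
  Magnitude: I_R2 = 1.599 A
Part 3:
  I_R4 = (V_2 - V_3)/R4 = (0 - 0.02639)/27 = -0.0009774 A
  P_R4 = I_R4² × R4 = (-0.0009774)² × 27 = 0.0000258 W

Final answers:
1. V_3 = 0.02639 V
2. I_R2 = 1.599 A
3. P_R4 = 2.58e-05 W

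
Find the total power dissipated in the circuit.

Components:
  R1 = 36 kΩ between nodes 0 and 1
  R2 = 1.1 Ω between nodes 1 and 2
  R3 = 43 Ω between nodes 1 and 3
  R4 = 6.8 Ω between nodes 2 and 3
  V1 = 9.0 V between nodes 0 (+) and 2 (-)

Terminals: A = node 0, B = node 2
Nodal analysis, taking node 2 as the 0 V reference.
Source V1 fixes V_0 = 9 V.
KCL at each unknown node (sum of currents leaving = 0; resistances in Ω):
  Node 1: (V_1 - 9)/36000 + (V_1 - 0)/1.1 + (V_1 - V_3)/43 = 0
  Node 3: (V_3 - V_1)/43 + (V_3 - 0)/6.8 = 0
Collecting terms (coefficients in siemens):
  0.9324·V_1 - 0.02326·V_3 = 0.00025
  0.1703·V_3 - 0.02326·V_1 = 0
Determinant D = (0.9324)(0.1703) - (-0.02326)(-0.02326) = 0.1583
V_1 = [(0.00025)(0.1703) - (-0.02326)(0)]/D = 0.000269 V
V_3 = [(0.9324)(0) - (0.00025)(-0.02326)]/D = 0.00003674 V
Power in each resistor, P = (ΔV)²/R:
  P_R1 = (9 - 0.000269)²/36000 = 0.00225 W
  P_R2 = (0.000269 - 0)²/1.1 = 0.00000006581 W
  P_R3 = (0.000269 - 0.00003674)²/43 = 0.000000001255 W
  P_R4 = (0 - 0.00003674)²/6.8 = 0.0000000001985 W
P_total = P_R1 + P_R2 + P_R3 + P_R4 = 0.00225 W

Final answer: 0.00225 W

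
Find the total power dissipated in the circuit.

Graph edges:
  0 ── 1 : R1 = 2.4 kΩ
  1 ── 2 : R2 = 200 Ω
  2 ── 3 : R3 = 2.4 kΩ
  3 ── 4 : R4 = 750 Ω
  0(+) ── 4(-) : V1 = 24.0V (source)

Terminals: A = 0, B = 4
Nodal analysis, taking node 4 as the 0 V reference.
Source V1 fixes V_0 = 24 V.
KCL at each unknown node (sum of currents leaving = 0; resistances in Ω):
  Node 1: (V_1 - 24)/2400 + (V_1 - V_2)/200 = 0
  Node 2: (V_2 - V_1)/200 + (V_2 - V_3)/2400 = 0
  Node 3: (V_3 - V_2)/2400 + (V_3 - 0)/750 = 0
Collecting terms (coefficients in siemens):
  0.005417·V_1 - 0.005·V_2 = 0.01
  0.005417·V_2 - 0.005·V_1 - 0.0004167·V_3 = 0
  0.00175·V_3 - 0.0004167·V_2 = 0
Solving these 3 simultaneous equations (Gaussian elimination) gives:
  V_1 = 13.98 V, V_2 = 13.15 V, V_3 = 3.13 V
Power in each resistor, P = (ΔV)²/R:
  P_R1 = (24 - 13.98)²/2400 = 0.04181 W
  P_R2 = (13.98 - 13.15)²/200 = 0.003484 W
  P_R3 = (13.15 - 3.13)²/2400 = 0.04181 W
  P_R4 = (3.13 - 0)²/750 = 0.01307 W
P_total = P_R1 + P_R2 + P_R3 + P_R4 = 0.1002 W

Final answer: 0.1002 W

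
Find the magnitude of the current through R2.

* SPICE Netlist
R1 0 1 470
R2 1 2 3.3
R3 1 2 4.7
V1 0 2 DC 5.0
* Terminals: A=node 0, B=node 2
Nodal analysis, taking node 2 as the 0 V reference.
Source V1 fixes V_0 = 5 V.
KCL at each unknown node (sum of currents leaving = 0; resistances in Ω):
  Node 1: (V_1 - 5)/470 + (V_1 - 0)/3.3 + (V_1 - 0)/4.7 = 0
Collecting terms: 0.5179 × V_1 = 0.01064  =>  V_1 = 0.02054 V
I_R2 = (V_1 - V_2)/R2 = (0.02054 - 0)/3.3 = 0.006224 A
|I_R2| = 0.006224 A

Final answer: |I_R2| = 0.006224 A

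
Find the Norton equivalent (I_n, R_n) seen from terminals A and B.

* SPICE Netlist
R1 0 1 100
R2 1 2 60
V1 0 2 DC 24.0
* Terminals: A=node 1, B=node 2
Find the Thévenin equivalent first; then I_n = V_th/R_th and R_n = R_th.
Step 1 — V_th is the open-circuit voltage V_A - V_B (nothing connected across the terminals).
Nodal analysis, taking node 2 as the 0 V reference.
Source V1 fixes V_0 = 24 V.
KCL at each unknown node (sum of currents leaving = 0; resistances in Ω):
  Node 1: (V_1 - 24)/100 + (V_1 - 0)/60 = 0
Collecting terms: 0.02667 × V_1 = 0.24  =>  V_1 = 9 V
V_th = V_1 - V_2 = 9 - 0 = 9 V
Step 2 — R_th: zero the source — replace V1 by a short circuit (node 2 merges into node 0) — and find the resistance seen between A (node 1) and B (node 0).
Reduce the network between node 1 (A) and node 0 (B) by series/parallel combination:
  Rp1 = R1 ‖ R2 (parallel, both between nodes 0 and 1) = 1/(1/100 + 1/60) = 37.5 Ω
R_th = 37.5 Ω
I_n = V_th/R_th = 9/37.5 = 0.24 A, and R_n = R_th = 37.5 Ω

Final answer: I_n = 0.24 A, R_n = 37.5 Ω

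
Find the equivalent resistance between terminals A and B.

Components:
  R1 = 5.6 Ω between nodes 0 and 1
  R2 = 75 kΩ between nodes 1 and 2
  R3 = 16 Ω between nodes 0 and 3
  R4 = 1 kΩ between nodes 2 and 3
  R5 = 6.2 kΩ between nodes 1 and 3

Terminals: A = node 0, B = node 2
The network is not a plain series/parallel combination. Inject a 1 A test current into terminal A (node 0) and return it from terminal B (node 2); then R_eq = V_A / (1 A).
Nodal analysis, taking node 2 as the 0 V reference.
Current source I_test pushes 1 A into node 0 and draws it out of node 2.
KCL at each unknown node (sum of currents leaving = 0; resistances in Ω):
  Node 0: (V_0 - V_1)/5.6 + (V_0 - V_3)/16 - 1 = 0
  Node 1: (V_1 - V_0)/5.6 + (V_1 - 0)/75000 + (V_1 - V_3)/6200 = 0
  Node 3: (V_3 - V_0)/16 + (V_3 - V_1)/6200 + (V_3 - 0)/1000 = 0
Collecting terms (coefficients in siemens):
  0.2411·V_0 - 0.1786·V_1 - 0.0625·V_3 = 1
  0.1787·V_1 - 0.1786·V_0 - 0.0001613·V_3 = 0
  0.06366·V_3 - 0.0625·V_0 - 0.0001613·V_1 = 0
Solving these 3 simultaneous equations (Gaussian elimination) gives:
  V_0 = 1002 V, V_1 = 1002 V, V_3 = 986.6 V
R_eq = V_0 / 1 A = 1002 Ω = 1.002 kΩ

Final answer: 1.002 kΩ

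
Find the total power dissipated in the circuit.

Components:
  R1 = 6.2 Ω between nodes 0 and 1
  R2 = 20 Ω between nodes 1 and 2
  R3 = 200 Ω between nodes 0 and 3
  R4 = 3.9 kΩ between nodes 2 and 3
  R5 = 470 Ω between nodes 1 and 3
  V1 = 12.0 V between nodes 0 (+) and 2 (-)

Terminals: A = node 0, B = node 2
Nodal analysis, taking node 2 as the 0 V reference.
Source V1 fixes V_0 = 12 V.
KCL at each unknown node (sum of currents leaving = 0; resistances in Ω):
  Node 1: (V_1 - 12)/6.2 + (V_1 - 0)/20 + (V_1 - V_3)/470 = 0
  Node 3: (V_3 - 12)/200 + (V_3 - 0)/3900 + (V_3 - V_1)/470 = 0
Collecting terms (coefficients in siemens):
  0.2134·V_1 - 0.002128·V_3 = 1.935
  0.007384·V_3 - 0.002128·V_1 = 0.06
Determinant D = (0.2134)(0.007384) - (-0.002128)(-0.002128) = 0.001571
V_1 = [(1.935)(0.007384) - (-0.002128)(0.06)]/D = 9.176 V
V_3 = [(0.2134)(0.06) - (1.935)(-0.002128)]/D = 10.77 V
Power in each resistor, P = (ΔV)²/R:
  P_R1 = (12 - 9.176)²/6.2 = 1.286 W
  P_R2 = (9.176 - 0)²/20 = 4.21 W
  P_R3 = (12 - 10.77)²/200 = 0.007568 W
  P_R4 = (0 - 10.77)²/3900 = 0.02974 W
  P_R5 = (9.176 - 10.77)²/470 = 0.005402 W
P_total = P_R1 + P_R2 + P_R3 + P_R4 + P_R5 = 5.539 W

Final answer: 5.539 W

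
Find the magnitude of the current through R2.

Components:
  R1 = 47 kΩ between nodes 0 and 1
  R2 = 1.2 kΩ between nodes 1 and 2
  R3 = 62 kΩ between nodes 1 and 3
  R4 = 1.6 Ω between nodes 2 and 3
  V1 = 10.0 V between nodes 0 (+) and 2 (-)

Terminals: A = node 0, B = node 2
Nodal analysis, taking node 2 as the 0 V reference.
Source V1 fixes V_0 = 10 V.
KCL at each unknown node (sum of currents leaving = 0; resistances in Ω):
  Node 1: (V_1 - 10)/47000 + (V_1 - 0)/1200 + (V_1 - V_3)/62000 = 0
  Node 3: (V_3 - V_1)/62000 + (V_3 - 0)/1.6 = 0
Collecting terms (coefficients in siemens):
  0.0008707·V_1 - 0.00001613·V_3 = 0.0002128
  0.625·V_3 - 0.00001613·V_1 = 0
Determinant D = (0.0008707)(0.625) - (-0.00001613)(-0.00001613) = 0.0005442
V_1 = [(0.0002128)(0.625) - (-0.00001613)(0)]/D = 0.2444 V
V_3 = [(0.0008707)(0) - (0.0002128)(-0.00001613)]/D = 0.000006306 V
I_R2 = (V_1 - V_2)/R2 = (0.2444 - 0)/1200 = 0.0002036 A
|I_R2| = 0.0002036 A

Final answer: |I_R2| = 0.0002036 A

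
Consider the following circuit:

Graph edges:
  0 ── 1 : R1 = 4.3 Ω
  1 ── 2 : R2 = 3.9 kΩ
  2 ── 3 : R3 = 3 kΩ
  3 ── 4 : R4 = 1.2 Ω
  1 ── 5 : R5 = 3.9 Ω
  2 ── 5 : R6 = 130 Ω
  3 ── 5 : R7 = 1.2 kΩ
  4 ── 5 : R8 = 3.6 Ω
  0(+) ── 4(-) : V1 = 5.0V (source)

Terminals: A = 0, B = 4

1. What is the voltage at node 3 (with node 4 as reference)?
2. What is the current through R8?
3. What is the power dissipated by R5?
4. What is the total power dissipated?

Nodal analysis, taking node 4 as the 0 V reference.
Source V1 fixes V_0 = 5 V.
KCL at each unknown node (sum of currents leaving = 0; resistances in Ω):
  Node 1: (V_1 - 5)/4.3 + (V_1 - V_2)/3900 + (V_1 - V_5)/3.9 = 0
  Node 2: (V_2 - V_1)/3900 + (V_2 - V_3)/3000 + (V_2 - V_5)/130 = 0
  Node 3: (V_3 - V_2)/3000 + (V_3 - 0)/1.2 + (V_3 - V_5)/1200 = 0
  Node 5: (V_5 - V_1)/3.9 + (V_5 - V_2)/130 + (V_5 - V_3)/1200 + (V_5 - 0)/3.6 = 0
Collecting terms (coefficients in siemens):
  0.4892·V_1 - 0.0002564·V_2 - 0.2564·V_5 = 1.163
  0.008282·V_2 - 0.0002564·V_1 - 0.0003333·V_3 - 0.007692·V_5 = 0
  0.8345·V_3 - 0.0003333·V_2 - 0.0008333·V_5 = 0
  0.5427·V_5 - 0.2564·V_1 - 0.007692·V_2 - 0.0008333·V_3 = 0
Solving these 4 simultaneous equations (Gaussian elimination) gives:
  V_1 = 3.175 V, V_2 = 1.512 V, V_3 = 0.002123 V, V_5 = 1.522 V
Part 1:
  Read off the nodal solution: V_3 = 0.002123 V
Part 2:
  I_R8 = (V_4 - V_5)/R8 = (0 - 1.522)/3.6 = -0.4226 A
  Magnitude: I_R8 = 0.4226 A
Part 3:
  I_R5 = (V_1 - V_5)/R5 = (3.175 - 1.522)/3.9 = 0.424 A
  P_R5 = I_R5² × R5 = (0.424)² × 3.9 = 0.7011 W
Part 4:
  Power in each resistor, P = (ΔV)²/R:
    P_R1 = (5 - 3.175)²/4.3 = 0.7745 W
    P_R2 = (3.175 - 1.512)²/3900 = 0.0007095 W
    P_R3 = (1.512 - 0.002123)²/3000 = 0.0007595 W
    P_R4 = (0.002123 - 0)²/1.2 = 0.000003756 W
    P_R5 = (3.175 - 1.522)²/3.9 = 0.7011 W
    P_R6 = (1.512 - 1.522)²/130 = 0.0000007629 W
    P_R7 = (0.002123 - 1.522)²/1200 = 0.001924 W
    P_R8 = (0 - 1.522)²/3.6 = 0.643 W
  P_total = P_R1 + P_R2 + P_R3 + P_R4 + P_R5 + P_R6 + P_R7 + P_R8 = 2.122 W

Final answers:
1. V_3 = 0.002123 V
2. I_R8 = 0.4226 A
3. P_R5 = 0.7011 W
4. P_total = 2.122 W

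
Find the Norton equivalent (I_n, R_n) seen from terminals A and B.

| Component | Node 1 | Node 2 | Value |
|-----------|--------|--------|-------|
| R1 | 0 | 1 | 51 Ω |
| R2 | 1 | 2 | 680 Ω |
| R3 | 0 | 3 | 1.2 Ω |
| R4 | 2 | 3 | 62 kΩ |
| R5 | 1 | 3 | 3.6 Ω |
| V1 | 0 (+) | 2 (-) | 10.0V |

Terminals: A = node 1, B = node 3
Find the Thévenin equivalent first; then I_n = V_th/R_th and R_n = R_th.
Step 1 — V_th is the open-circuit voltage V_A - V_B (nothing connected across the terminals).
Nodal analysis, taking node 2 as the 0 V reference.
Source V1 fixes V_0 = 10 V.
KCL at each unknown node (sum of currents leaving = 0; resistances in Ω):
  Node 1: (V_1 - 10)/51 + (V_1 - 0)/680 + (V_1 - V_3)/3.6 = 0
  Node 3: (V_3 - 10)/1.2 + (V_3 - 0)/62000 + (V_3 - V_1)/3.6 = 0
Collecting terms (coefficients in siemens):
  0.2989·V_1 - 0.2778·V_3 = 0.1961
  1.111·V_3 - 0.2778·V_1 = 8.333
Determinant D = (0.2989)(1.111) - (-0.2778)(-0.2778) = 0.2549
V_1 = [(0.1961)(1.111) - (-0.2778)(8.333)]/D = 9.936 V
V_3 = [(0.2989)(8.333) - (0.1961)(-0.2778)]/D = 9.984 V
V_th = V_1 - V_3 = 9.936 - 9.984 = -0.04806 V
Step 2 — R_th: zero the source — replace V1 by a short circuit (node 2 merges into node 0) — and find the resistance seen between A (node 1) and B (node 3).
Reduce the network between node 1 (A) and node 3 (B) by series/parallel combination:
  Rp1 = R1 ‖ R2 (parallel, both between nodes 0 and 1) = 1/(1/51 + 1/680) = 47.44 Ω
  Rp2 = R3 ‖ R4 (parallel, both between nodes 0 and 3) = 1/(1/1.2 + 1/62000) = 1.2 Ω
  Rs1 = Rp1 + Rp2 (series, joined only at node 0) = 47.44 + 1.2 = 48.64 Ω
  Rp3 = R5 ‖ Rs1 (parallel, both between nodes 1 and 3) = 1/(1/3.6 + 1/48.64) = 3.352 Ω
R_th = 3.352 Ω
I_n = V_th/R_th = -0.04806/3.352 = -0.01434 A, and R_n = R_th = 3.352 Ω

Final answer: I_n = -0.01434 A, R_n = 3.352 Ω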